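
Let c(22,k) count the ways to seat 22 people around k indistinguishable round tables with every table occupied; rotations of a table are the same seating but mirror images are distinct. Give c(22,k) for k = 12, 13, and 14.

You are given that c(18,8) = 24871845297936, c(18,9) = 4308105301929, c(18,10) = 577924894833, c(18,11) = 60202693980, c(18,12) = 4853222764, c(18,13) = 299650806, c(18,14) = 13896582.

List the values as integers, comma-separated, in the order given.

r19: T_19,9=18×4308105301929+24871845297936=102417740732658; T_19,10=18×577924894833+4308105301929=14710753408923; T_19,11=18×60202693980+577924894833=1661573386473; T_19,12=18×4853222764+60202693980=147560703732; T_19,13=18×299650806+4853222764=10246937272; T_19,14=18×13896582+299650806=549789282
r20: T_20,10=19×14710753408923+102417740732658=381922055502195; T_20,11=19×1661573386473+14710753408923=46280647751910; T_20,12=19×147560703732+1661573386473=4465226757381; T_20,13=19×10246937272+147560703732=342252511900; T_20,14=19×549789282+10246937272=20692933630
r21: T_21,11=20×46280647751910+381922055502195=1307535010540395; T_21,12=20×4465226757381+46280647751910=135585182899530; T_21,13=20×342252511900+4465226757381=11310276995381; T_21,14=20×20692933630+342252511900=756111184500
r22: T_22,12=21×135585182899530+1307535010540395=4154823851430525; T_22,13=21×11310276995381+135585182899530=373100999802531; T_22,14=21×756111184500+11310276995381=27188611869881
Read c(22,12) = 4154823851430525, c(22,13) = 373100999802531, c(22,14) = 27188611869881.

4154823851430525, 373100999802531, 27188611869881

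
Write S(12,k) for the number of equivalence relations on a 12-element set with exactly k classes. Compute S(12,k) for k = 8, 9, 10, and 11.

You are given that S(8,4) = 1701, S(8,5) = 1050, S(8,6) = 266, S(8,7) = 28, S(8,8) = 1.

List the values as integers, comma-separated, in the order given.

159027, 22275, 1705, 66

[9] T[9,5]:5*1050+1701=6951 · T[9,6]:6*266+1050=2646 · T[9,7]:7*28+266=462 · T[9,8]:8*1+28=36 · T[9,9]:9*0+1=1
[10] T[10,6]:6*2646+6951=22827 · T[10,7]:7*462+2646=5880 · T[10,8]:8*36+462=750 · T[10,9]:9*1+36=45 · T[10,10]:10*0+1=1
[11] T[11,7]:7*5880+22827=63987 · T[11,8]:8*750+5880=11880 · T[11,9]:9*45+750=1155 · T[11,10]:10*1+45=55 · T[11,11]:11*0+1=1
[12] T[12,8]:8*11880+63987=159027 · T[12,9]:9*1155+11880=22275 · T[12,10]:10*55+1155=1705 · T[12,11]:11*1+55=66
Read S(12,8) = 159027, S(12,9) = 22275, S(12,10) = 1705, S(12,11) = 66.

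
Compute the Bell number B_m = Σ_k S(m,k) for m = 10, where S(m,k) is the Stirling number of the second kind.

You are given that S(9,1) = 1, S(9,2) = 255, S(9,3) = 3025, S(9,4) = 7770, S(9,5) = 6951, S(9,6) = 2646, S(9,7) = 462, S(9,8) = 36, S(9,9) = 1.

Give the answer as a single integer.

@10  (10,1):1·1+0→1, (10,2):255·2+1→511, (10,3):3025·3+255→9330, (10,4):7770·4+3025→34105, (10,5):6951·5+7770→42525, (10,6):2646·6+6951→22827, (10,7):462·7+2646→5880, (10,8):36·8+462→750, (10,9):1·9+36→45, (10,10):0·10+1→1
B_10 = ΣS(10,k) = 1+511+9330+34105+42525+22827+5880+750+45+1 = 115975

115975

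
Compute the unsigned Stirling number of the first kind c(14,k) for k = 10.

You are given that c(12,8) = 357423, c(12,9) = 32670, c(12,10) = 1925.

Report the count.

1474473

r13: T_13,9=12×32670+357423=749463; T_13,10=12×1925+32670=55770
r14: T_14,10=13×55770+749463=1474473
Read c(14,10) = 1474473.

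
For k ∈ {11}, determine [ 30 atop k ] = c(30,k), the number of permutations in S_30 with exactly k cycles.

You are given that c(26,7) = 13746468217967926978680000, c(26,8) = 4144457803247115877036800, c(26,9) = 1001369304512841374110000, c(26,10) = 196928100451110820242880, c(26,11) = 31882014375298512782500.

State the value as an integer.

39539238727270799376544542000

@27  (27,8):4144457803247115877036800·26+13746468217967926978680000→121502371102392939781636800, (27,9):1001369304512841374110000·26+4144457803247115877036800→30180059720580991603896800, (27,10):196928100451110820242880·26+1001369304512841374110000→6121499916241722700424880, (27,11):31882014375298512782500·26+196928100451110820242880→1025860474208872152587880
@28  (28,9):30180059720580991603896800·27+121502371102392939781636800→936363983558079713086850400, (28,10):6121499916241722700424880·27+30180059720580991603896800→195460557459107504515368560, (28,11):1025860474208872152587880·27+6121499916241722700424880→33819732719881270820297640
@29  (29,10):195460557459107504515368560·28+936363983558079713086850400→6409259592413089839517170080, (29,11):33819732719881270820297640·28+195460557459107504515368560→1142413073615783087483702480
@30  (30,11):1142413073615783087483702480·29+6409259592413089839517170080→39539238727270799376544542000
Read c(30,11) = 39539238727270799376544542000.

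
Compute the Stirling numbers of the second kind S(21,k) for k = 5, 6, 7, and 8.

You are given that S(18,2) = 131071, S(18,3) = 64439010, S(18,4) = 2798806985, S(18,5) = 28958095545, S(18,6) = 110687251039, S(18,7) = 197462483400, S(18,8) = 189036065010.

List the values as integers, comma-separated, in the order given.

3791262568401, 26585679462804, 82310957214948, 132511015347084

i=19: T(19,3)=131071+3·64439010=193448101 | T(19,4)=64439010+4·2798806985=11259666950 | T(19,5)=2798806985+5·28958095545=147589284710 | T(19,6)=28958095545+6·110687251039=693081601779 | T(19,7)=110687251039+7·197462483400=1492924634839 | T(19,8)=197462483400+8·189036065010=1709751003480
i=20: T(20,4)=193448101+4·11259666950=45232115901 | T(20,5)=11259666950+5·147589284710=749206090500 | T(20,6)=147589284710+6·693081601779=4306078895384 | T(20,7)=693081601779+7·1492924634839=11143554045652 | T(20,8)=1492924634839+8·1709751003480=15170932662679
i=21: T(21,5)=45232115901+5·749206090500=3791262568401 | T(21,6)=749206090500+6·4306078895384=26585679462804 | T(21,7)=4306078895384+7·11143554045652=82310957214948 | T(21,8)=11143554045652+8·15170932662679=132511015347084
Read S(21,5) = 3791262568401, S(21,6) = 26585679462804, S(21,7) = 82310957214948, S(21,8) = 132511015347084.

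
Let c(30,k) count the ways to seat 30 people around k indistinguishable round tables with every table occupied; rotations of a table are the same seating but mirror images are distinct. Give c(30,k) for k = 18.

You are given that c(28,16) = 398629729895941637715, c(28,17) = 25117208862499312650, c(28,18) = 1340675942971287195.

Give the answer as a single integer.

2918939500751087661105

row 29: T[29][17]=28·25117208862499312650+398629729895941637715=1101911578045922391915  T[29][18]=28·1340675942971287195+25117208862499312650=62656135265695354110
row 30: T[30][18]=29·62656135265695354110+1101911578045922391915=2918939500751087661105
Read c(30,18) = 2918939500751087661105.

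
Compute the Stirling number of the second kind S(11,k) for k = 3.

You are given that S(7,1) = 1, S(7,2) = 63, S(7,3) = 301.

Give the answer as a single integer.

i=8: T(8,1)=0+1·1=1 | T(8,2)=1+2·63=127 | T(8,3)=63+3·301=966
i=9: T(9,1)=0+1·1=1 | T(9,2)=1+2·127=255 | T(9,3)=127+3·966=3025
i=10: T(10,2)=1+2·255=511 | T(10,3)=255+3·3025=9330
i=11: T(11,3)=511+3·9330=28501
Read S(11,3) = 28501.

28501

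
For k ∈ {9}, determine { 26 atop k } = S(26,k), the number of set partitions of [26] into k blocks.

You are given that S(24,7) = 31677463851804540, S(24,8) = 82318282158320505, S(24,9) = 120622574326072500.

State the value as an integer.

[25] T[25,8]:8*82318282158320505+31677463851804540=690223721118368580 · T[25,9]:9*120622574326072500+82318282158320505=1167921451092973005
[26] T[26,9]:9*1167921451092973005+690223721118368580=11201516780955125625
Read S(26,9) = 11201516780955125625.

11201516780955125625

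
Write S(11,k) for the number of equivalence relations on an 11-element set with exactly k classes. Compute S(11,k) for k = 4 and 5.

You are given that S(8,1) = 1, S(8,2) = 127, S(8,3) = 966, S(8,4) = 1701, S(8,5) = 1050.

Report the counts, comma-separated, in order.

@9  (9,2):127·2+1→255, (9,3):966·3+127→3025, (9,4):1701·4+966→7770, (9,5):1050·5+1701→6951
@10  (10,3):3025·3+255→9330, (10,4):7770·4+3025→34105, (10,5):6951·5+7770→42525
@11  (11,4):34105·4+9330→145750, (11,5):42525·5+34105→246730
Read S(11,4) = 145750, S(11,5) = 246730.

145750, 246730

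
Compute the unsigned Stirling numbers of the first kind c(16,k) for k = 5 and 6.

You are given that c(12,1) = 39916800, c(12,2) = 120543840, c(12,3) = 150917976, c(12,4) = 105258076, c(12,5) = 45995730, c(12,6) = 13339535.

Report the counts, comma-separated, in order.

row 13: T[13][2]=12·120543840+39916800=1486442880  T[13][3]=12·150917976+120543840=1931559552  T[13][4]=12·105258076+150917976=1414014888  T[13][5]=12·45995730+105258076=657206836  T[13][6]=12·13339535+45995730=206070150
row 14: T[14][3]=13·1931559552+1486442880=26596717056  T[14][4]=13·1414014888+1931559552=20313753096  T[14][5]=13·657206836+1414014888=9957703756  T[14][6]=13·206070150+657206836=3336118786
row 15: T[15][4]=14·20313753096+26596717056=310989260400  T[15][5]=14·9957703756+20313753096=159721605680  T[15][6]=14·3336118786+9957703756=56663366760
row 16: T[16][5]=15·159721605680+310989260400=2706813345600  T[16][6]=15·56663366760+159721605680=1009672107080
Read c(16,5) = 2706813345600, c(16,6) = 1009672107080.

2706813345600, 1009672107080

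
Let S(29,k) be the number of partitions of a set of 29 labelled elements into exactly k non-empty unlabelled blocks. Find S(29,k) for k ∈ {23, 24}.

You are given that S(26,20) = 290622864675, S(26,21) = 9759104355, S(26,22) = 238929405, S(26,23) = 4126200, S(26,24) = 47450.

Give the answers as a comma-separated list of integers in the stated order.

row 27: T[27][21]=21·9759104355+290622864675=495564056130  T[27][22]=22·238929405+9759104355=15015551265  T[27][23]=23·4126200+238929405=333832005  T[27][24]=24·47450+4126200=5265000
row 28: T[28][22]=22·15015551265+495564056130=825906183960  T[28][23]=23·333832005+15015551265=22693687380  T[28][24]=24·5265000+333832005=460192005
row 29: T[29][23]=23·22693687380+825906183960=1347860993700  T[29][24]=24·460192005+22693687380=33738295500
Read S(29,23) = 1347860993700, S(29,24) = 33738295500.

1347860993700, 33738295500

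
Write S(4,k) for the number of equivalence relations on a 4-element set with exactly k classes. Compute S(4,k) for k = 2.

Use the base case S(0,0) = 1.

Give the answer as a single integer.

i=1: T(1,1)=1+1·0=1
i=2: T(2,1)=0+1·1=1 | T(2,2)=1+2·0=1
i=3: T(3,1)=0+1·1=1 | T(3,2)=1+2·1=3
i=4: T(4,2)=1+2·3=7
Read S(4,2) = 7.

7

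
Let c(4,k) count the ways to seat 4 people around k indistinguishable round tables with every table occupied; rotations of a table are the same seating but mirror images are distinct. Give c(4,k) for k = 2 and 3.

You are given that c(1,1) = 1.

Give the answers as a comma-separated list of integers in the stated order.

11, 6

[2] T[2,1]:1*1+0=1 · T[2,2]:1*0+1=1
[3] T[3,1]:2*1+0=2 · T[3,2]:2*1+1=3 · T[3,3]:2*0+1=1
[4] T[4,2]:3*3+2=11 · T[4,3]:3*1+3=6
Read c(4,2) = 11, c(4,3) = 6.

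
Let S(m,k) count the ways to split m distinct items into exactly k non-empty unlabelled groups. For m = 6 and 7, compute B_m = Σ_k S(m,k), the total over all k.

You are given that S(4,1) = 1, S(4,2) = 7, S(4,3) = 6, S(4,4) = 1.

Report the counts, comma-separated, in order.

203, 877

@5  (5,1):1·1+0→1, (5,2):7·2+1→15, (5,3):6·3+7→25, (5,4):1·4+6→10, (5,5):0·5+1→1
@6  (6,1):1·1+0→1, (6,2):15·2+1→31, (6,3):25·3+15→90, (6,4):10·4+25→65, (6,5):1·5+10→15, (6,6):0·6+1→1
@7  (7,1):1·1+0→1, (7,2):31·2+1→63, (7,3):90·3+31→301, (7,4):65·4+90→350, (7,5):15·5+65→140, (7,6):1·6+15→21, (7,7):0·7+1→1
B_6 = ΣS(6,k) = 1+31+90+65+15+1 = 203
B_7 = ΣS(7,k) = 1+63+301+350+140+21+1 = 877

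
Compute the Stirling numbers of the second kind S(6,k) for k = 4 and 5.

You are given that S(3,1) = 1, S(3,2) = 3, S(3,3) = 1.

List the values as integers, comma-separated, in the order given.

i=4: T(4,2)=1+2·3=7 | T(4,3)=3+3·1=6 | T(4,4)=1+4·0=1
i=5: T(5,3)=7+3·6=25 | T(5,4)=6+4·1=10 | T(5,5)=1+5·0=1
i=6: T(6,4)=25+4·10=65 | T(6,5)=10+5·1=15
Read S(6,4) = 65, S(6,5) = 15.

65, 15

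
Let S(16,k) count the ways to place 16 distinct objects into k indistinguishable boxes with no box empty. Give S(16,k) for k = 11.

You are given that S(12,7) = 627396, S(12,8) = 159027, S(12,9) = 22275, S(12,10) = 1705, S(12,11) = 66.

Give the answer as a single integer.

@13  (13,8):159027·8+627396→1899612, (13,9):22275·9+159027→359502, (13,10):1705·10+22275→39325, (13,11):66·11+1705→2431
@14  (14,9):359502·9+1899612→5135130, (14,10):39325·10+359502→752752, (14,11):2431·11+39325→66066
@15  (15,10):752752·10+5135130→12662650, (15,11):66066·11+752752→1479478
@16  (16,11):1479478·11+12662650→28936908
Read S(16,11) = 28936908.

28936908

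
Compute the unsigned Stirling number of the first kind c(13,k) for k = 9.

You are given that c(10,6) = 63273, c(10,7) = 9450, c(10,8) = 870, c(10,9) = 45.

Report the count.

i=11: T(11,7)=63273+10·9450=157773 | T(11,8)=9450+10·870=18150 | T(11,9)=870+10·45=1320
i=12: T(12,8)=157773+11·18150=357423 | T(12,9)=18150+11·1320=32670
i=13: T(13,9)=357423+12·32670=749463
Read c(13,9) = 749463.

749463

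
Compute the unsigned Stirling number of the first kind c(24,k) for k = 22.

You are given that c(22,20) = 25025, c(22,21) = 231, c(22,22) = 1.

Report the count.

[23] T[23,21]:22*231+25025=30107 · T[23,22]:22*1+231=253
[24] T[24,22]:23*253+30107=35926
Read c(24,22) = 35926.

35926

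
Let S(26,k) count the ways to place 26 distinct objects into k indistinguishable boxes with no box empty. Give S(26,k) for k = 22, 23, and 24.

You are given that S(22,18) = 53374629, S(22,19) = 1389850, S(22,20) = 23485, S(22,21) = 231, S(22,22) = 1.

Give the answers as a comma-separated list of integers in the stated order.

row 23: T[23][19]=19·1389850+53374629=79781779  T[23][20]=20·23485+1389850=1859550  T[23][21]=21·231+23485=28336  T[23][22]=22·1+231=253  T[23][23]=23·0+1=1
row 24: T[24][20]=20·1859550+79781779=116972779  T[24][21]=21·28336+1859550=2454606  T[24][22]=22·253+28336=33902  T[24][23]=23·1+253=276  T[24][24]=24·0+1=1
row 25: T[25][21]=21·2454606+116972779=168519505  T[25][22]=22·33902+2454606=3200450  T[25][23]=23·276+33902=40250  T[25][24]=24·1+276=300
row 26: T[26][22]=22·3200450+168519505=238929405  T[26][23]=23·40250+3200450=4126200  T[26][24]=24·300+40250=47450
Read S(26,22) = 238929405, S(26,23) = 4126200, S(26,24) = 47450.

238929405, 4126200, 47450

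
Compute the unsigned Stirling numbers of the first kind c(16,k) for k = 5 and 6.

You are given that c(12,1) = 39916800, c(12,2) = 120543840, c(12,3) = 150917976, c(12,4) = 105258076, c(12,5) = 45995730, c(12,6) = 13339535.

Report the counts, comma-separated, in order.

i=13: T(13,2)=39916800+12·120543840=1486442880 | T(13,3)=120543840+12·150917976=1931559552 | T(13,4)=150917976+12·105258076=1414014888 | T(13,5)=105258076+12·45995730=657206836 | T(13,6)=45995730+12·13339535=206070150
i=14: T(14,3)=1486442880+13·1931559552=26596717056 | T(14,4)=1931559552+13·1414014888=20313753096 | T(14,5)=1414014888+13·657206836=9957703756 | T(14,6)=657206836+13·206070150=3336118786
i=15: T(15,4)=26596717056+14·20313753096=310989260400 | T(15,5)=20313753096+14·9957703756=159721605680 | T(15,6)=9957703756+14·3336118786=56663366760
i=16: T(16,5)=310989260400+15·159721605680=2706813345600 | T(16,6)=159721605680+15·56663366760=1009672107080
Read c(16,5) = 2706813345600, c(16,6) = 1009672107080.

2706813345600, 1009672107080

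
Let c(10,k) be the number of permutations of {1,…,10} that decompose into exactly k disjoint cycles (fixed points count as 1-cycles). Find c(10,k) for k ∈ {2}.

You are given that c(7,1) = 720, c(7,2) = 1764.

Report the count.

r8: T_8,1=7×720+0=5040; T_8,2=7×1764+720=13068
r9: T_9,1=8×5040+0=40320; T_9,2=8×13068+5040=109584
r10: T_10,2=9×109584+40320=1026576
Read c(10,2) = 1026576.

1026576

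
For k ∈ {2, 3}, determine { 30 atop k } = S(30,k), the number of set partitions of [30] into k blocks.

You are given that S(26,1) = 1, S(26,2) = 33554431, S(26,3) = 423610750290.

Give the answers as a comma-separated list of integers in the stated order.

[27] T[27,1]:1*1+0=1 · T[27,2]:2*33554431+1=67108863 · T[27,3]:3*423610750290+33554431=1270865805301
[28] T[28,1]:1*1+0=1 · T[28,2]:2*67108863+1=134217727 · T[28,3]:3*1270865805301+67108863=3812664524766
[29] T[29,1]:1*1+0=1 · T[29,2]:2*134217727+1=268435455 · T[29,3]:3*3812664524766+134217727=11438127792025
[30] T[30,2]:2*268435455+1=536870911 · T[30,3]:3*11438127792025+268435455=34314651811530
Read S(30,2) = 536870911, S(30,3) = 34314651811530.

536870911, 34314651811530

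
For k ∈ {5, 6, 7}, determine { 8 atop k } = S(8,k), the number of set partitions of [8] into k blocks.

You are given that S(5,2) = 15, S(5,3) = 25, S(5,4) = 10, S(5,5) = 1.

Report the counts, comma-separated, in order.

1050, 266, 28

r6: T_6,3=3×25+15=90; T_6,4=4×10+25=65; T_6,5=5×1+10=15; T_6,6=6×0+1=1
r7: T_7,4=4×65+90=350; T_7,5=5×15+65=140; T_7,6=6×1+15=21; T_7,7=7×0+1=1
r8: T_8,5=5×140+350=1050; T_8,6=6×21+140=266; T_8,7=7×1+21=28
Read S(8,5) = 1050, S(8,6) = 266, S(8,7) = 28.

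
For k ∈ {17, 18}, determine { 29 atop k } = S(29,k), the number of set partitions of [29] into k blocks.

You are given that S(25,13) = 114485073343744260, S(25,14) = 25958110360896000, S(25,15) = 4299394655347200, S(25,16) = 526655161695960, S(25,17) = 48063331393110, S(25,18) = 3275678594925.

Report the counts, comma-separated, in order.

21818248085373723570, 2598531274376323650

@26  (26,14):25958110360896000·14+114485073343744260→477898618396288260, (26,15):4299394655347200·15+25958110360896000→90449030191104000, (26,16):526655161695960·16+4299394655347200→12725877242482560, (26,17):48063331393110·17+526655161695960→1343731795378830, (26,18):3275678594925·18+48063331393110→107025546101760
@27  (27,15):90449030191104000·15+477898618396288260→1834634071262848260, (27,16):12725877242482560·16+90449030191104000→294063066070824960, (27,17):1343731795378830·17+12725877242482560→35569317763922670, (27,18):107025546101760·18+1343731795378830→3270191625210510
@28  (28,16):294063066070824960·16+1834634071262848260→6539643128396047620, (28,17):35569317763922670·17+294063066070824960→898741468057510350, (28,18):3270191625210510·18+35569317763922670→94432767017711850
@29  (29,17):898741468057510350·17+6539643128396047620→21818248085373723570, (29,18):94432767017711850·18+898741468057510350→2598531274376323650
Read S(29,17) = 21818248085373723570, S(29,18) = 2598531274376323650.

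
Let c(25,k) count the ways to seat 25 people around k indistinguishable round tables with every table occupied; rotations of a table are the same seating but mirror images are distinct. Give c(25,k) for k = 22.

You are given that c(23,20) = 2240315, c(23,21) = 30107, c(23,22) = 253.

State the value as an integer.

row 24: T[24][21]=23·30107+2240315=2932776  T[24][22]=23·253+30107=35926
row 25: T[25][22]=24·35926+2932776=3795000
Read c(25,22) = 3795000.

3795000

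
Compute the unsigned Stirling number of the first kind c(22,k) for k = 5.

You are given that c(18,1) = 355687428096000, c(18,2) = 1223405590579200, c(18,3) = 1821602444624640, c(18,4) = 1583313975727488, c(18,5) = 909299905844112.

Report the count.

r19: T_19,2=18×1223405590579200+355687428096000=22376988058521600; T_19,3=18×1821602444624640+1223405590579200=34012249593822720; T_19,4=18×1583313975727488+1821602444624640=30321254007719424; T_19,5=18×909299905844112+1583313975727488=17950712280921504
r20: T_20,3=19×34012249593822720+22376988058521600=668609730341153280; T_20,4=19×30321254007719424+34012249593822720=610116075740491776; T_20,5=19×17950712280921504+30321254007719424=371384787345228000
r21: T_21,4=20×610116075740491776+668609730341153280=12870931245150988800; T_21,5=20×371384787345228000+610116075740491776=8037811822645051776
r22: T_22,5=21×8037811822645051776+12870931245150988800=181664979520697076096
Read c(22,5) = 181664979520697076096.

181664979520697076096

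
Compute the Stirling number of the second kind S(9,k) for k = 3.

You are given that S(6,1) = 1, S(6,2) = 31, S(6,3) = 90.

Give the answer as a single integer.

r7: T_7,1=1×1+0=1; T_7,2=2×31+1=63; T_7,3=3×90+31=301
r8: T_8,2=2×63+1=127; T_8,3=3×301+63=966
r9: T_9,3=3×966+127=3025
Read S(9,3) = 3025.

3025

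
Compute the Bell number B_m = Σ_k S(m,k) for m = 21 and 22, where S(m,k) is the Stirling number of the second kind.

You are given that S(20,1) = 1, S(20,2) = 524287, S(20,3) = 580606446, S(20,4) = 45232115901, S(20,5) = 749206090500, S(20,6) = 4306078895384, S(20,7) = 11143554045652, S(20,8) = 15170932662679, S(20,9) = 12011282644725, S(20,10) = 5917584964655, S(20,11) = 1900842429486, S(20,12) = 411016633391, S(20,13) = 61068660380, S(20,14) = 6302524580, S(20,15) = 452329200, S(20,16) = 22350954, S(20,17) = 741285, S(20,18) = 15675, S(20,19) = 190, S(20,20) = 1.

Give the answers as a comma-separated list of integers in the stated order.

[21] T[21,1]:1*1+0=1 · T[21,2]:2*524287+1=1048575 · T[21,3]:3*580606446+524287=1742343625 · T[21,4]:4*45232115901+580606446=181509070050 · T[21,5]:5*749206090500+45232115901=3791262568401 · T[21,6]:6*4306078895384+749206090500=26585679462804 · T[21,7]:7*11143554045652+4306078895384=82310957214948 · T[21,8]:8*15170932662679+11143554045652=132511015347084 · T[21,9]:9*12011282644725+15170932662679=123272476465204 · T[21,10]:10*5917584964655+12011282644725=71187132291275 · T[21,11]:11*1900842429486+5917584964655=26826851689001 · T[21,12]:12*411016633391+1900842429486=6833042030178 · T[21,13]:13*61068660380+411016633391=1204909218331 · T[21,14]:14*6302524580+61068660380=149304004500 · T[21,15]:15*452329200+6302524580=13087462580 · T[21,16]:16*22350954+452329200=809944464 · T[21,17]:17*741285+22350954=34952799 · T[21,18]:18*15675+741285=1023435 · T[21,19]:19*190+15675=19285 · T[21,20]:20*1+190=210 · T[21,21]:21*0+1=1
[22] T[22,1]:1*1+0=1 · T[22,2]:2*1048575+1=2097151 · T[22,3]:3*1742343625+1048575=5228079450 · T[22,4]:4*181509070050+1742343625=727778623825 · T[22,5]:5*3791262568401+181509070050=19137821912055 · T[22,6]:6*26585679462804+3791262568401=163305339345225 · T[22,7]:7*82310957214948+26585679462804=602762379967440 · T[22,8]:8*132511015347084+82310957214948=1142399079991620 · T[22,9]:9*123272476465204+132511015347084=1241963303533920 · T[22,10]:10*71187132291275+123272476465204=835143799377954 · T[22,11]:11*26826851689001+71187132291275=366282500870286 · T[22,12]:12*6833042030178+26826851689001=108823356051137 · T[22,13]:13*1204909218331+6833042030178=22496861868481 · T[22,14]:14*149304004500+1204909218331=3295165281331 · T[22,15]:15*13087462580+149304004500=345615943200 · T[22,16]:16*809944464+13087462580=26046574004 · T[22,17]:17*34952799+809944464=1404142047 · T[22,18]:18*1023435+34952799=53374629 · T[22,19]:19*19285+1023435=1389850 · T[22,20]:20*210+19285=23485 · T[22,21]:21*1+210=231 · T[22,22]:22*0+1=1
B_21 = ΣS(21,k) = 1+1048575+1742343625+181509070050+3791262568401+26585679462804+82310957214948+132511015347084+123272476465204+71187132291275+26826851689001+6833042030178+1204909218331+149304004500+13087462580+809944464+34952799+1023435+19285+210+1 = 474869816156751
B_22 = ΣS(22,k) = 1+2097151+5228079450+727778623825+19137821912055+163305339345225+602762379967440+1142399079991620+1241963303533920+835143799377954+366282500870286+108823356051137+22496861868481+3295165281331+345615943200+26046574004+1404142047+53374629+1389850+23485+231+1 = 4506715738447323

474869816156751, 4506715738447323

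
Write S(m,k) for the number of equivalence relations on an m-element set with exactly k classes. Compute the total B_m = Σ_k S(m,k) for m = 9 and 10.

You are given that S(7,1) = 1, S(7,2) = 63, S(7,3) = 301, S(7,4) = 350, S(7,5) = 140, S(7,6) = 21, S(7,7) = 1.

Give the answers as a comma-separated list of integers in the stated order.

21147, 115975

[8] T[8,1]:1*1+0=1 · T[8,2]:2*63+1=127 · T[8,3]:3*301+63=966 · T[8,4]:4*350+301=1701 · T[8,5]:5*140+350=1050 · T[8,6]:6*21+140=266 · T[8,7]:7*1+21=28 · T[8,8]:8*0+1=1
[9] T[9,1]:1*1+0=1 · T[9,2]:2*127+1=255 · T[9,3]:3*966+127=3025 · T[9,4]:4*1701+966=7770 · T[9,5]:5*1050+1701=6951 · T[9,6]:6*266+1050=2646 · T[9,7]:7*28+266=462 · T[9,8]:8*1+28=36 · T[9,9]:9*0+1=1
[10] T[10,1]:1*1+0=1 · T[10,2]:2*255+1=511 · T[10,3]:3*3025+255=9330 · T[10,4]:4*7770+3025=34105 · T[10,5]:5*6951+7770=42525 · T[10,6]:6*2646+6951=22827 · T[10,7]:7*462+2646=5880 · T[10,8]:8*36+462=750 · T[10,9]:9*1+36=45 · T[10,10]:10*0+1=1
B_9 = ΣS(9,k) = 1+255+3025+7770+6951+2646+462+36+1 = 21147
B_10 = ΣS(10,k) = 1+511+9330+34105+42525+22827+5880+750+45+1 = 115975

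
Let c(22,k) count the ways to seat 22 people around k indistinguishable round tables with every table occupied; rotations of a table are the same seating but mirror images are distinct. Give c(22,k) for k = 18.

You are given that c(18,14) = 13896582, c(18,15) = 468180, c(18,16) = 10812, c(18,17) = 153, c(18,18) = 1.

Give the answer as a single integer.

79721796

[19] T[19,15]:18*468180+13896582=22323822 · T[19,16]:18*10812+468180=662796 · T[19,17]:18*153+10812=13566 · T[19,18]:18*1+153=171
[20] T[20,16]:19*662796+22323822=34916946 · T[20,17]:19*13566+662796=920550 · T[20,18]:19*171+13566=16815
[21] T[21,17]:20*920550+34916946=53327946 · T[21,18]:20*16815+920550=1256850
[22] T[22,18]:21*1256850+53327946=79721796
Read c(22,18) = 79721796.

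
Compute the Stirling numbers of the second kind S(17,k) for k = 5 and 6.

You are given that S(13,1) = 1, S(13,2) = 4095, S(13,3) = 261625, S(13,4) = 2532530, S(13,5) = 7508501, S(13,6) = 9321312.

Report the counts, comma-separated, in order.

5652751651, 17505749898

@14  (14,2):4095·2+1→8191, (14,3):261625·3+4095→788970, (14,4):2532530·4+261625→10391745, (14,5):7508501·5+2532530→40075035, (14,6):9321312·6+7508501→63436373
@15  (15,3):788970·3+8191→2375101, (15,4):10391745·4+788970→42355950, (15,5):40075035·5+10391745→210766920, (15,6):63436373·6+40075035→420693273
@16  (16,4):42355950·4+2375101→171798901, (16,5):210766920·5+42355950→1096190550, (16,6):420693273·6+210766920→2734926558
@17  (17,5):1096190550·5+171798901→5652751651, (17,6):2734926558·6+1096190550→17505749898
Read S(17,5) = 5652751651, S(17,6) = 17505749898.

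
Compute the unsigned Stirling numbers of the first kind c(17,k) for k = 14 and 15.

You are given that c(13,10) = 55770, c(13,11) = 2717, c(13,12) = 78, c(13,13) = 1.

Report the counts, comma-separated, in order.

@14  (14,11):2717·13+55770→91091, (14,12):78·13+2717→3731, (14,13):1·13+78→91, (14,14):0·13+1→1
@15  (15,12):3731·14+91091→143325, (15,13):91·14+3731→5005, (15,14):1·14+91→105, (15,15):0·14+1→1
@16  (16,13):5005·15+143325→218400, (16,14):105·15+5005→6580, (16,15):1·15+105→120
@17  (17,14):6580·16+218400→323680, (17,15):120·16+6580→8500
Read c(17,14) = 323680, c(17,15) = 8500.

323680, 8500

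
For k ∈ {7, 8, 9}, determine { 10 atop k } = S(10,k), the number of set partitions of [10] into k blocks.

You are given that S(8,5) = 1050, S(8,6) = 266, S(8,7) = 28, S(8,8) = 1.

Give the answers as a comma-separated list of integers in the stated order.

5880, 750, 45

i=9: T(9,6)=1050+6·266=2646 | T(9,7)=266+7·28=462 | T(9,8)=28+8·1=36 | T(9,9)=1+9·0=1
i=10: T(10,7)=2646+7·462=5880 | T(10,8)=462+8·36=750 | T(10,9)=36+9·1=45
Read S(10,7) = 5880, S(10,8) = 750, S(10,9) = 45.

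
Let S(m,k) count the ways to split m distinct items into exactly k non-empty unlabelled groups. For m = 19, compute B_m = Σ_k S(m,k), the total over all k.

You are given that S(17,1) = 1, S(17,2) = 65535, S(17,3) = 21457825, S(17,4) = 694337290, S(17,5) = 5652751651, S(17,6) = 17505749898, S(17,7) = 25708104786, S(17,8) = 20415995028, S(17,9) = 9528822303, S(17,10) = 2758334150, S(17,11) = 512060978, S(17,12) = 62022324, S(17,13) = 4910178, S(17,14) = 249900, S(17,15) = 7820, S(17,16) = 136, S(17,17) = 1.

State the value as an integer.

5832742205057

row 18: T[18][1]=1·1+0=1  T[18][2]=2·65535+1=131071  T[18][3]=3·21457825+65535=64439010  T[18][4]=4·694337290+21457825=2798806985  T[18][5]=5·5652751651+694337290=28958095545  T[18][6]=6·17505749898+5652751651=110687251039  T[18][7]=7·25708104786+17505749898=197462483400  T[18][8]=8·20415995028+25708104786=189036065010  T[18][9]=9·9528822303+20415995028=106175395755  T[18][10]=10·2758334150+9528822303=37112163803  T[18][11]=11·512060978+2758334150=8391004908  T[18][12]=12·62022324+512060978=1256328866  T[18][13]=13·4910178+62022324=125854638  T[18][14]=14·249900+4910178=8408778  T[18][15]=15·7820+249900=367200  T[18][16]=16·136+7820=9996  T[18][17]=17·1+136=153  T[18][18]=18·0+1=1
row 19: T[19][1]=1·1+0=1  T[19][2]=2·131071+1=262143  T[19][3]=3·64439010+131071=193448101  T[19][4]=4·2798806985+64439010=11259666950  T[19][5]=5·28958095545+2798806985=147589284710  T[19][6]=6·110687251039+28958095545=693081601779  T[19][7]=7·197462483400+110687251039=1492924634839  T[19][8]=8·189036065010+197462483400=1709751003480  T[19][9]=9·106175395755+189036065010=1144614626805  T[19][10]=10·37112163803+106175395755=477297033785  T[19][11]=11·8391004908+37112163803=129413217791  T[19][12]=12·1256328866+8391004908=23466951300  T[19][13]=13·125854638+1256328866=2892439160  T[19][14]=14·8408778+125854638=243577530  T[19][15]=15·367200+8408778=13916778  T[19][16]=16·9996+367200=527136  T[19][17]=17·153+9996=12597  T[19][18]=18·1+153=171  T[19][19]=19·0+1=1
B_19 = ΣS(19,k) = 1+262143+193448101+11259666950+147589284710+693081601779+1492924634839+1709751003480+1144614626805+477297033785+129413217791+23466951300+2892439160+243577530+13916778+527136+12597+171+1 = 5832742205057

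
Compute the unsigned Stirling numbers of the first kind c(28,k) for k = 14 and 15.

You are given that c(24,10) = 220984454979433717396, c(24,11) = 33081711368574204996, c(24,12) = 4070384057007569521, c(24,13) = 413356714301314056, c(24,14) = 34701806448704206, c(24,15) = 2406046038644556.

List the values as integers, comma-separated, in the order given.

[25] T[25,11]:24*33081711368574204996+220984454979433717396=1014945527825214637300 · T[25,12]:24*4070384057007569521+33081711368574204996=130770928736755873500 · T[25,13]:24*413356714301314056+4070384057007569521=13990945200239106865 · T[25,14]:24*34701806448704206+413356714301314056=1246200069070215000 · T[25,15]:24*2406046038644556+34701806448704206=92446911376173550
[26] T[26,12]:25*130770928736755873500+1014945527825214637300=4284218746244111474800 · T[26,13]:25*13990945200239106865+130770928736755873500=480544558742733545125 · T[26,14]:25*1246200069070215000+13990945200239106865=45145946926994481865 · T[26,15]:25*92446911376173550+1246200069070215000=3557372853474553750
[27] T[27,13]:26*480544558742733545125+4284218746244111474800=16778377273555183648050 · T[27,14]:26*45145946926994481865+480544558742733545125=1654339178844590073615 · T[27,15]:26*3557372853474553750+45145946926994481865=137637641117332879365
[28] T[28,14]:27*1654339178844590073615+16778377273555183648050=61445535102359115635655 · T[28,15]:27*137637641117332879365+1654339178844590073615=5370555489012577816470
Read c(28,14) = 61445535102359115635655, c(28,15) = 5370555489012577816470.

61445535102359115635655, 5370555489012577816470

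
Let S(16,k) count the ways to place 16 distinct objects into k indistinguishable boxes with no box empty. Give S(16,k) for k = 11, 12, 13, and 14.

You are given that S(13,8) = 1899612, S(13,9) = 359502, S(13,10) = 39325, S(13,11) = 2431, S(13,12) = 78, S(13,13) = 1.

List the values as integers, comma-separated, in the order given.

i=14: T(14,9)=1899612+9·359502=5135130 | T(14,10)=359502+10·39325=752752 | T(14,11)=39325+11·2431=66066 | T(14,12)=2431+12·78=3367 | T(14,13)=78+13·1=91 | T(14,14)=1+14·0=1
i=15: T(15,10)=5135130+10·752752=12662650 | T(15,11)=752752+11·66066=1479478 | T(15,12)=66066+12·3367=106470 | T(15,13)=3367+13·91=4550 | T(15,14)=91+14·1=105
i=16: T(16,11)=12662650+11·1479478=28936908 | T(16,12)=1479478+12·106470=2757118 | T(16,13)=106470+13·4550=165620 | T(16,14)=4550+14·105=6020
Read S(16,11) = 28936908, S(16,12) = 2757118, S(16,13) = 165620, S(16,14) = 6020.

28936908, 2757118, 165620, 6020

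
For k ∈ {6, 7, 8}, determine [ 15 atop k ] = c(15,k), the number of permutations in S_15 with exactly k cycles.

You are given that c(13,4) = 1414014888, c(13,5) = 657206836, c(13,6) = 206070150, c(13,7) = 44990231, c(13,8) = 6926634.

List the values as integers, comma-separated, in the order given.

56663366760, 14409322928, 2681453775

row 14: T[14][5]=13·657206836+1414014888=9957703756  T[14][6]=13·206070150+657206836=3336118786  T[14][7]=13·44990231+206070150=790943153  T[14][8]=13·6926634+44990231=135036473
row 15: T[15][6]=14·3336118786+9957703756=56663366760  T[15][7]=14·790943153+3336118786=14409322928  T[15][8]=14·135036473+790943153=2681453775
Read c(15,6) = 56663366760, c(15,7) = 14409322928, c(15,8) = 2681453775.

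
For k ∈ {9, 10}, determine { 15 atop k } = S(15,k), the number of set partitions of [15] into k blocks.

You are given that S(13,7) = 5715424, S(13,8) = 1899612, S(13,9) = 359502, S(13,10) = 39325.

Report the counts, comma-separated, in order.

r14: T_14,8=8×1899612+5715424=20912320; T_14,9=9×359502+1899612=5135130; T_14,10=10×39325+359502=752752
r15: T_15,9=9×5135130+20912320=67128490; T_15,10=10×752752+5135130=12662650
Read S(15,9) = 67128490, S(15,10) = 12662650.

67128490, 12662650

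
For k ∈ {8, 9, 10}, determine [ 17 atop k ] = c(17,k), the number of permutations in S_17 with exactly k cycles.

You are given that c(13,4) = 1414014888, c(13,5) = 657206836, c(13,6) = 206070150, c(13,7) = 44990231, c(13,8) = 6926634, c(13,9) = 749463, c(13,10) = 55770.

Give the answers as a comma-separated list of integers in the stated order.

@14  (14,5):657206836·13+1414014888→9957703756, (14,6):206070150·13+657206836→3336118786, (14,7):44990231·13+206070150→790943153, (14,8):6926634·13+44990231→135036473, (14,9):749463·13+6926634→16669653, (14,10):55770·13+749463→1474473
@15  (15,6):3336118786·14+9957703756→56663366760, (15,7):790943153·14+3336118786→14409322928, (15,8):135036473·14+790943153→2681453775, (15,9):16669653·14+135036473→368411615, (15,10):1474473·14+16669653→37312275
@16  (16,7):14409322928·15+56663366760→272803210680, (16,8):2681453775·15+14409322928→54631129553, (16,9):368411615·15+2681453775→8207628000, (16,10):37312275·15+368411615→928095740
@17  (17,8):54631129553·16+272803210680→1146901283528, (17,9):8207628000·16+54631129553→185953177553, (17,10):928095740·16+8207628000→23057159840
Read c(17,8) = 1146901283528, c(17,9) = 185953177553, c(17,10) = 23057159840.

1146901283528, 185953177553, 23057159840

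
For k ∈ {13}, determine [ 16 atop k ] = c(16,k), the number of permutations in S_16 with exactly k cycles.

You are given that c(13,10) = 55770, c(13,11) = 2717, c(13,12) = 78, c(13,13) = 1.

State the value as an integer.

218400

@14  (14,11):2717·13+55770→91091, (14,12):78·13+2717→3731, (14,13):1·13+78→91
@15  (15,12):3731·14+91091→143325, (15,13):91·14+3731→5005
@16  (16,13):5005·15+143325→218400
Read c(16,13) = 218400.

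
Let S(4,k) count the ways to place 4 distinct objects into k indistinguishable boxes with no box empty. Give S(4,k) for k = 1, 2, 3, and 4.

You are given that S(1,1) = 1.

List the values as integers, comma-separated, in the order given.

r2: T_2,1=1×1+0=1; T_2,2=2×0+1=1
r3: T_3,1=1×1+0=1; T_3,2=2×1+1=3; T_3,3=3×0+1=1
r4: T_4,1=1×1+0=1; T_4,2=2×3+1=7; T_4,3=3×1+3=6; T_4,4=4×0+1=1
Read S(4,1) = 1, S(4,2) = 7, S(4,3) = 6, S(4,4) = 1.

1, 7, 6, 1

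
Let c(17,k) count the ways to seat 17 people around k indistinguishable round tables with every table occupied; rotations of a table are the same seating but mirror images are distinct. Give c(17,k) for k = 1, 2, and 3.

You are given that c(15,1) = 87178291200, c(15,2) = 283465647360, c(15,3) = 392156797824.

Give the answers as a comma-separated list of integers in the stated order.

20922789888000, 70734282393600, 102992244837120

row 16: T[16][1]=15·87178291200+0=1307674368000  T[16][2]=15·283465647360+87178291200=4339163001600  T[16][3]=15·392156797824+283465647360=6165817614720
row 17: T[17][1]=16·1307674368000+0=20922789888000  T[17][2]=16·4339163001600+1307674368000=70734282393600  T[17][3]=16·6165817614720+4339163001600=102992244837120
Read c(17,1) = 20922789888000, c(17,2) = 70734282393600, c(17,3) = 102992244837120.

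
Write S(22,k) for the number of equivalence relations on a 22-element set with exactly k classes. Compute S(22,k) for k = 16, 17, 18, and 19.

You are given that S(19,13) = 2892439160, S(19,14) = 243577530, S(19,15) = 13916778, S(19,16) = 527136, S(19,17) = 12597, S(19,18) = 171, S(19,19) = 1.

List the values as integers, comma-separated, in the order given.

26046574004, 1404142047, 53374629, 1389850

i=20: T(20,14)=2892439160+14·243577530=6302524580 | T(20,15)=243577530+15·13916778=452329200 | T(20,16)=13916778+16·527136=22350954 | T(20,17)=527136+17·12597=741285 | T(20,18)=12597+18·171=15675 | T(20,19)=171+19·1=190
i=21: T(21,15)=6302524580+15·452329200=13087462580 | T(21,16)=452329200+16·22350954=809944464 | T(21,17)=22350954+17·741285=34952799 | T(21,18)=741285+18·15675=1023435 | T(21,19)=15675+19·190=19285
i=22: T(22,16)=13087462580+16·809944464=26046574004 | T(22,17)=809944464+17·34952799=1404142047 | T(22,18)=34952799+18·1023435=53374629 | T(22,19)=1023435+19·19285=1389850
Read S(22,16) = 26046574004, S(22,17) = 1404142047, S(22,18) = 53374629, S(22,19) = 1389850.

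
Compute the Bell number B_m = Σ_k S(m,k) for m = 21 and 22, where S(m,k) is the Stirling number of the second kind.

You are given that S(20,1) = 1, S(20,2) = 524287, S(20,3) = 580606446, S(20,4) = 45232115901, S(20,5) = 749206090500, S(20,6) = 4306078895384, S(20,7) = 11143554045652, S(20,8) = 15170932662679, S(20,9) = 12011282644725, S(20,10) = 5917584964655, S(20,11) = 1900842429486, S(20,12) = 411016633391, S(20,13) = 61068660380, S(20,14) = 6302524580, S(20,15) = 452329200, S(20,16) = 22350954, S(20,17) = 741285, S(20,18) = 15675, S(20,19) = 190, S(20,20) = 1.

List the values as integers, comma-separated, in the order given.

i=21: T(21,1)=0+1·1=1 | T(21,2)=1+2·524287=1048575 | T(21,3)=524287+3·580606446=1742343625 | T(21,4)=580606446+4·45232115901=181509070050 | T(21,5)=45232115901+5·749206090500=3791262568401 | T(21,6)=749206090500+6·4306078895384=26585679462804 | T(21,7)=4306078895384+7·11143554045652=82310957214948 | T(21,8)=11143554045652+8·15170932662679=132511015347084 | T(21,9)=15170932662679+9·12011282644725=123272476465204 | T(21,10)=12011282644725+10·5917584964655=71187132291275 | T(21,11)=5917584964655+11·1900842429486=26826851689001 | T(21,12)=1900842429486+12·411016633391=6833042030178 | T(21,13)=411016633391+13·61068660380=1204909218331 | T(21,14)=61068660380+14·6302524580=149304004500 | T(21,15)=6302524580+15·452329200=13087462580 | T(21,16)=452329200+16·22350954=809944464 | T(21,17)=22350954+17·741285=34952799 | T(21,18)=741285+18·15675=1023435 | T(21,19)=15675+19·190=19285 | T(21,20)=190+20·1=210 | T(21,21)=1+21·0=1
i=22: T(22,1)=0+1·1=1 | T(22,2)=1+2·1048575=2097151 | T(22,3)=1048575+3·1742343625=5228079450 | T(22,4)=1742343625+4·181509070050=727778623825 | T(22,5)=181509070050+5·3791262568401=19137821912055 | T(22,6)=3791262568401+6·26585679462804=163305339345225 | T(22,7)=26585679462804+7·82310957214948=602762379967440 | T(22,8)=82310957214948+8·132511015347084=1142399079991620 | T(22,9)=132511015347084+9·123272476465204=1241963303533920 | T(22,10)=123272476465204+10·71187132291275=835143799377954 | T(22,11)=71187132291275+11·26826851689001=366282500870286 | T(22,12)=26826851689001+12·6833042030178=108823356051137 | T(22,13)=6833042030178+13·1204909218331=22496861868481 | T(22,14)=1204909218331+14·149304004500=3295165281331 | T(22,15)=149304004500+15·13087462580=345615943200 | T(22,16)=13087462580+16·809944464=26046574004 | T(22,17)=809944464+17·34952799=1404142047 | T(22,18)=34952799+18·1023435=53374629 | T(22,19)=1023435+19·19285=1389850 | T(22,20)=19285+20·210=23485 | T(22,21)=210+21·1=231 | T(22,22)=1+22·0=1
B_21 = ΣS(21,k) = 1+1048575+1742343625+181509070050+3791262568401+26585679462804+82310957214948+132511015347084+123272476465204+71187132291275+26826851689001+6833042030178+1204909218331+149304004500+13087462580+809944464+34952799+1023435+19285+210+1 = 474869816156751
B_22 = ΣS(22,k) = 1+2097151+5228079450+727778623825+19137821912055+163305339345225+602762379967440+1142399079991620+1241963303533920+835143799377954+366282500870286+108823356051137+22496861868481+3295165281331+345615943200+26046574004+1404142047+53374629+1389850+23485+231+1 = 4506715738447323

474869816156751, 4506715738447323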